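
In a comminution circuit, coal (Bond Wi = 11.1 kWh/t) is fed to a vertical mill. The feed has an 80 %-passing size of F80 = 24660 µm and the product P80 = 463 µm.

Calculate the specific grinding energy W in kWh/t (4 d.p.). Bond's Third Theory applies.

W_Bond = 10·Wi·(1/√P₈₀ − 1/√F₈₀)
1/√463 = 0.046474;  1/√24660 = 0.006368
W = 10·11.1·(0.046474 − 0.006368) = 4.4518 kWh/t

W = 4.4518 kWh/t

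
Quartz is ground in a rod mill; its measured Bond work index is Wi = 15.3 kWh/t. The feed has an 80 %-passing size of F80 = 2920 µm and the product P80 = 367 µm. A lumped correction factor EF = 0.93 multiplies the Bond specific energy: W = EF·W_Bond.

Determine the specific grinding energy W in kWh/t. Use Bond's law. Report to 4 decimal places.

W = 4.7943 kWh/t

W = 10·Wi·[P80^(−½) − F80^(−½)]
1/√367 = 0.052200;  1/√2920 = 0.018506
W = 10·15.3·(0.052200 − 0.018506) = 5.1551 kWh/t
Apply correction: 5.1551 × 0.93 = 4.7943 kWh/t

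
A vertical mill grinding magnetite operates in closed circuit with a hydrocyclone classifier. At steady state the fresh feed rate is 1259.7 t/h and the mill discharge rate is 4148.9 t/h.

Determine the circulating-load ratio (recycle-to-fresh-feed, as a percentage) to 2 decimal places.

CL = 229.36 %

Mill node: discharge = fresh + recycle.
R = M − F = 4148.9 − 1259.7 = 2889.2 t/h
CL = 100·R/F = 100·2889.2/1259.7 = 229.36 %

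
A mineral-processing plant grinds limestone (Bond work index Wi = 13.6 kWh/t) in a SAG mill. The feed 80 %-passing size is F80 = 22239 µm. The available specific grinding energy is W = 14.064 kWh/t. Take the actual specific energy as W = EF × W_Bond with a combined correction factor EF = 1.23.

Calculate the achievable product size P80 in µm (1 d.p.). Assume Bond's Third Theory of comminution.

P80 = 121.3 µm

W = 10·Wi·(P80^(-½) − F80^(-½))
W_Bond = W / EF = 14.064 / 1.23 = 11.4341 kWh/t
P80^(−½) = W_Bond/(10 Wi) + F80^(−½)
  = 11.4341/(10·13.6) + 1/√22239 = 0.084075 + 0.006706 = 0.090780
P80 = (1/0.090780)² = 11.0156² = 121.34 µm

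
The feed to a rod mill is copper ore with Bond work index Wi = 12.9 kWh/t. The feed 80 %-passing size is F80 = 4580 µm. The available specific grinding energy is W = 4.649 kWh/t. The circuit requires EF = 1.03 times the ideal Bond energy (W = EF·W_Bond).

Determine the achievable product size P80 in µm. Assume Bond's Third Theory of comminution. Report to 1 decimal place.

P80 = 403.8 µm

W_Bond = 10·Wi·(1/√P₈₀ − 1/√F₈₀)
W_Bond = W / EF = 4.649 / 1.03 = 4.5136 kWh/t
1/√P80 = 1/√F80 + W_Bond/(10·Wi)
  = 4.5136/(10·12.9) + 1/√4580 = 0.034989 + 0.014776 = 0.049765
P80 = (1/0.049765)² = 20.0943² = 403.78 µm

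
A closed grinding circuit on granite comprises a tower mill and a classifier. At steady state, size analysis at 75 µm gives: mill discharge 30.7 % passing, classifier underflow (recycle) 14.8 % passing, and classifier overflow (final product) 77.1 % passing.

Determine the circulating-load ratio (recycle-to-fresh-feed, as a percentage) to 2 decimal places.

Balance %-passing 75 µm (r = R/F):
(1+r)d = ru + o → r = (o−d)/(d−u)
r = (77.1 − 30.7)/(30.7 − 14.8) = 46.4/15.9 = 2.9182
CL = 100·r = 291.82 %

CL = 291.82 %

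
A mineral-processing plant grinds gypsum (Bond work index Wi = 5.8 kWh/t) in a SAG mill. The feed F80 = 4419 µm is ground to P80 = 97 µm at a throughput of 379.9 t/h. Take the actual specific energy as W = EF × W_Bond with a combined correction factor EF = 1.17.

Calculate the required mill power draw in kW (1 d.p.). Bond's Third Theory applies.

P = 2229.8 kW

W = 10·Wi·(P80^(-½) − F80^(-½))
W = 10·5.8·(1/√97 − 1/√4419) = 10·5.8·(0.086491) = 5.0165 kWh/t
W_actual = 1.17 × 5.0165 = 5.8693 kWh/t
P = W·T = 5.8693·379.9 = 2229.8 kW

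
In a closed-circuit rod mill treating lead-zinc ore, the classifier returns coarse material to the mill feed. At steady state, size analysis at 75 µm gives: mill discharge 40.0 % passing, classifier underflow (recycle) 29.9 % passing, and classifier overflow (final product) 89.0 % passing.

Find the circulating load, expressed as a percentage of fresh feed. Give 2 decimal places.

CL = 485.15 %

Let r = R/F. Size balance at 75 µm:
r = (o − d)/(d − u)
r = (89.0 − 40.0)/(40.0 − 29.9) = 49.0/10.1 = 4.8515
CL = 100·r = 485.15 %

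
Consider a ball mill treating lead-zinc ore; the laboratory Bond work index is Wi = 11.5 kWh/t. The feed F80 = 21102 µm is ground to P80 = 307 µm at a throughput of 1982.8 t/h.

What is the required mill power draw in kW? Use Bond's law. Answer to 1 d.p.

P = 11444.2 kW

W = 10 Wi (1/√P80 − 1/√F80)  [Bond]
W = 10·11.5·(1/√307 − 1/√21102) = 10·11.5·(0.050189) = 5.7717 kWh/t
P = W·T = 5.7717·1982.8 = 11444.2 kW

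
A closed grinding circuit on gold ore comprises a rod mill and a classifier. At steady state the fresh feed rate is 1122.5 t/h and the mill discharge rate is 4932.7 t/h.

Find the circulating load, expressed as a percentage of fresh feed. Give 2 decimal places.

Discharge = new feed + return, hence
R = M − F = 4932.7 − 1122.5 = 3810.2 t/h
CL = 100·R/F = 100·3810.2/1122.5 = 339.44 %

CL = 339.44 %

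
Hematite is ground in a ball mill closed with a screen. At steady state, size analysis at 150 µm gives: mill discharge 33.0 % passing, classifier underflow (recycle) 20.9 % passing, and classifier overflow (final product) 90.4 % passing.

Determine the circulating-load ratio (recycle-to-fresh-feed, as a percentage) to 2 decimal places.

CL = 474.38 %

Two-product formula at 150 µm:
Fd + Rd = Ru + Fo ⇒ R/F = (o−d)/(d−u)
r = (90.4 − 33.0)/(33.0 − 20.9) = 57.4/12.1 = 4.7438
CL = 100·r = 474.38 %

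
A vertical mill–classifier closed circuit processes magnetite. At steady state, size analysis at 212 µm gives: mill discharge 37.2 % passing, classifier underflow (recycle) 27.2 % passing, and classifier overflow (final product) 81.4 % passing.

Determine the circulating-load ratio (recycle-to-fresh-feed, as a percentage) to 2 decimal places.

CL = 442.00 %

Mass balance on the −212 µm fraction:
Fd + Rd = Ru + Fo ⇒ R/F = (o−d)/(d−u)
r = (81.4 − 37.2)/(37.2 − 27.2) = 44.2/10.0 = 4.4200
CL = 100·r = 442.00 %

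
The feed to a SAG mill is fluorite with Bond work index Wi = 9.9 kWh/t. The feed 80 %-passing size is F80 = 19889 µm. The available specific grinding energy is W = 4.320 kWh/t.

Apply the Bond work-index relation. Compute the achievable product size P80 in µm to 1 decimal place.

W = 10 Wi / √P80 − 10 Wi / √F80
1/√P80 = 1/√F80 + W/(10·Wi)
  = 4.3200/(10·9.9) + 1/√19889 = 0.043636 + 0.007091 = 0.050727
P80 = (1/0.050727)² = 19.7133² = 388.61 µm

P80 = 388.6 µm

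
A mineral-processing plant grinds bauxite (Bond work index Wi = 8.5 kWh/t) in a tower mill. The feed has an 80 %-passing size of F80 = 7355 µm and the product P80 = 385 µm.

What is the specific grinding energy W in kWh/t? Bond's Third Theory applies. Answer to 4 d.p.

W_Bond = 10·Wi·(1/√P₈₀ − 1/√F₈₀)
1/√385 = 0.050965;  1/√7355 = 0.011660
W = 10·8.5·(0.050965 − 0.011660) = 3.3409 kWh/t

W = 3.3409 kWh/t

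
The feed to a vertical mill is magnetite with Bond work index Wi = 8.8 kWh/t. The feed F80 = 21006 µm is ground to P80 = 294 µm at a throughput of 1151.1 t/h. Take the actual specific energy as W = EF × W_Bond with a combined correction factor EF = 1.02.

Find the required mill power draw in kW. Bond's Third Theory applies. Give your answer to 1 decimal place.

P = 5313.0 kW

W = 10 Wi / √P80 − 10 Wi / √F80
W = 10·8.8·(1/√294 − 1/√21006) = 10·8.8·(0.051422) = 4.5251 kWh/t
Apply correction: 4.5251 × 1.02 = 4.6156 kWh/t
Mill draw = 4.6156 × 1151.1 = 5313.0 kW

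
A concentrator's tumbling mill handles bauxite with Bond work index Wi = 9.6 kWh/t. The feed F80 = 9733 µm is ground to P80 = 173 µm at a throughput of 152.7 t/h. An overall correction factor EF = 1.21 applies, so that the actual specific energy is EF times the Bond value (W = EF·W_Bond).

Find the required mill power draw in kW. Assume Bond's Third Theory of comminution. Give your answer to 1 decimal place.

P = 1168.8 kW

W = 10 Wi (1/√P80 − 1/√F80)  [Bond]
W = 10·9.6·(1/√173 − 1/√9733) = 10·9.6·(0.065892) = 6.3257 kWh/t
With EF = 1.21: W = 6.3257·1.21 = 7.6541 kWh/t
P_mill = W·ṁ = 7.6541·152.7 = 1168.8 kW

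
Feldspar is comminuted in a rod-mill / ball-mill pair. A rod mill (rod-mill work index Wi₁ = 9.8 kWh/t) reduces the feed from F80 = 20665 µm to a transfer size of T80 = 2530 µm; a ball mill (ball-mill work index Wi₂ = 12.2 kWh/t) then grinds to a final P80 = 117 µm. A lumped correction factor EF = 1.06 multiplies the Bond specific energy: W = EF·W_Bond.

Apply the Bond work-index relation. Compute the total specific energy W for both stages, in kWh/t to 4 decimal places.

W = 10.7272 kWh/t

W = 10 Wi (P80^-0.5 − F80^-0.5)
Stage 1 (20665→2530 µm, Wi₁=9.8): W₁ = 10·9.8·(0.019881 − 0.006956) = 1.2666 kWh/t
Stage 2 (2530→117 µm, Wi₂=12.2): W₂ = 10·12.2·(0.092450 − 0.019881) = 8.8534 kWh/t
W = W₁ + W₂ = 1.2666 + 8.8534 = 10.1200 kWh/t
W_actual = 1.06 × 10.1200 = 10.7272 kWh/t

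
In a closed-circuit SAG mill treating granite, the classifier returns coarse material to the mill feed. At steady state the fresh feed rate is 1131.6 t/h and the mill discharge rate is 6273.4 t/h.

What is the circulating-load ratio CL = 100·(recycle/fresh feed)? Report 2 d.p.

Steady state: M = F + R.
R = M − F = 6273.4 − 1131.6 = 5141.8 t/h
CL = 100·R/F = 100·5141.8/1131.6 = 454.38 %

CL = 454.38 %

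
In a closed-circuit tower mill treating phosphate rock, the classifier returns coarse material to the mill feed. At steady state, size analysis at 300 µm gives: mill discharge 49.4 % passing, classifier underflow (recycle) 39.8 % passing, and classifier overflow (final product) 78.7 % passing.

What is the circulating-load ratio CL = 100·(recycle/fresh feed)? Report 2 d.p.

CL = 305.21 %

Let r = R/F. Size balance at 300 µm:
Fd + Rd = Ru + Fo ⇒ R/F = (o−d)/(d−u)
r = (78.7 − 49.4)/(49.4 − 39.8) = 29.3/9.6 = 3.0521
CL = 100·r = 305.21 %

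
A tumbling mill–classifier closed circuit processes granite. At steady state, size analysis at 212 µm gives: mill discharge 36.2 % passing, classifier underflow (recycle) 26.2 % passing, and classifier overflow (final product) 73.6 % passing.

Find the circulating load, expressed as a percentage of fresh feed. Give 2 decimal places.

CL = 374.00 %

Let r = R/F. Size balance at 212 µm:
r = (o − d)/(d − u)
r = (73.6 − 36.2)/(36.2 − 26.2) = 37.4/10.0 = 3.7400
CL = 100·r = 374.00 %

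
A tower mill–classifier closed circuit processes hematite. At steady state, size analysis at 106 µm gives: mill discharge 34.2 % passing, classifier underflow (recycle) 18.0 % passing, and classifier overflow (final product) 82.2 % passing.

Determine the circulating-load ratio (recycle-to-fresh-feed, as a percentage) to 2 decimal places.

CL = 296.30 %

Mass balance on the −106 µm fraction:
Fd + Rd = Ru + Fo ⇒ R/F = (o−d)/(d−u)
r = (82.2 − 34.2)/(34.2 − 18.0) = 48.0/16.2 = 2.9630
CL = 100·r = 296.30 %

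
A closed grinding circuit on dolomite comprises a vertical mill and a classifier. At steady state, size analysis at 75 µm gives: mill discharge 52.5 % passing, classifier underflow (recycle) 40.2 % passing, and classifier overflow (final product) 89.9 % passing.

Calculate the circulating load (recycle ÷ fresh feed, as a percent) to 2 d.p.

Mass balance on the −75 µm fraction:
(1+r)d = ru + o → r = (o−d)/(d−u)
r = (89.9 − 52.5)/(52.5 − 40.2) = 37.4/12.3 = 3.0407
CL = 100·r = 304.07 %

CL = 304.07 %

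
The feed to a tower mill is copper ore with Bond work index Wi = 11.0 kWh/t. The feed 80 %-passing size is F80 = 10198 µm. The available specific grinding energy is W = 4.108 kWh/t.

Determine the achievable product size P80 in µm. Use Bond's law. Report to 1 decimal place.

P80 = 448.0 µm

W = 10 Wi (1/√P80 − 1/√F80)  [Bond]
⇒ 1/√P80 = W/(10·Wi) + 1/√F80
  = 4.1080/(10·11.0) + 1/√10198 = 0.037345 + 0.009902 = 0.047248
P80 = (1/0.047248)² = 21.1650² = 447.96 µm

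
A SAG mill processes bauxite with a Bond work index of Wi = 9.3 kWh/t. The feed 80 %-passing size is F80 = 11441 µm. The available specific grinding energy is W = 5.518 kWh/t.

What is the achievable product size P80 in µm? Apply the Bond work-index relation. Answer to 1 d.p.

P80 = 212.0 µm

W = 10 Wi (1/√P80 − 1/√F80)  [Bond]
1/√P80 = 1/√F80 + W/(10·Wi)
  = 5.5180/(10·9.3) + 1/√11441 = 0.059333 + 0.009349 = 0.068682
P80 = (1/0.068682)² = 14.5598² = 211.99 µm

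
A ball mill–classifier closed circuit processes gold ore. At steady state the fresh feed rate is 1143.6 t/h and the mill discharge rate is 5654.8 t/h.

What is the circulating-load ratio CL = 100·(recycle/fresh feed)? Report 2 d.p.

CL = 394.47 %

Mill node: discharge = fresh + recycle.
R = M − F = 5654.8 − 1143.6 = 4511.2 t/h
CL = 100·R/F = 100·4511.2/1143.6 = 394.47 %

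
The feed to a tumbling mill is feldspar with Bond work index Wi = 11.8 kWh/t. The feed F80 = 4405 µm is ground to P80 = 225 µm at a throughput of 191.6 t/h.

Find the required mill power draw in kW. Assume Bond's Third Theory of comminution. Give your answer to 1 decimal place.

P = 1166.6 kW

W = 10·Wi·(P80^(-½) − F80^(-½))
W = 10·11.8·(1/√225 − 1/√4405) = 10·11.8·(0.051600) = 6.0888 kWh/t
P_mill = W·ṁ = 6.0888·191.6 = 1166.6 kW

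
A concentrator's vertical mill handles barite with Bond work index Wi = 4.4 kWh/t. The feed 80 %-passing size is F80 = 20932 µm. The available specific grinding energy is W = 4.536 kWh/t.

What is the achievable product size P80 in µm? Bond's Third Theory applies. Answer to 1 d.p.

P80 = 82.6 µm

W = 10 Wi / √P80 − 10 Wi / √F80
⇒ 1/√P80 = W/(10 Wi) + 1/√F80
  = 4.5360/(10·4.4) + 1/√20932 = 0.103091 + 0.006912 = 0.110003
P80 = (1/0.110003)² = 9.0907² = 82.64 µm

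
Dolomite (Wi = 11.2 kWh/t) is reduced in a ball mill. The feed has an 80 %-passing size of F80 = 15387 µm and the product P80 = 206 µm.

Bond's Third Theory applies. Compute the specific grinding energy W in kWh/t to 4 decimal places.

Bond: W = 10·Wi·(1/√P80 − 1/√F80)
1/√206 = 0.069673;  1/√15387 = 0.008062
W = 10·11.2·(0.069673 − 0.008062) = 6.9005 kWh/t

W = 6.9005 kWh/t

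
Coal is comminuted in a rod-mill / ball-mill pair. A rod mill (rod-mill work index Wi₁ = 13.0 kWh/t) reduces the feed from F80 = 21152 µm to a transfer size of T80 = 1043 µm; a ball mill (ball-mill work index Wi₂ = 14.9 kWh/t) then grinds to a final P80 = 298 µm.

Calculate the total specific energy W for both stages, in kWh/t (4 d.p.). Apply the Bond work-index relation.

W = 7.1492 kWh/t

Bond: W = 10·Wi·(1/√P80 − 1/√F80)
Stage 1 (21152→1043 µm, Wi₁=13.0): W₁ = 10·13.0·(0.030964 − 0.006876) = 3.1315 kWh/t
Stage 2 (1043→298 µm, Wi₂=14.9): W₂ = 10·14.9·(0.057928 − 0.030964) = 4.0177 kWh/t
W = W₁ + W₂ = 3.1315 + 4.0177 = 7.1492 kWh/t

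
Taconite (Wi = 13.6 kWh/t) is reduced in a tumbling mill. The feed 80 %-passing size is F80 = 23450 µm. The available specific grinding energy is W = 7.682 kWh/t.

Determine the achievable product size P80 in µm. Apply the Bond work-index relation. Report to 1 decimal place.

P80 = 251.8 µm

Bond: W = 10·Wi·(1/√P80 − 1/√F80)
⇒ 1/√P80 = W/(10 Wi) + 1/√F80
  = 7.6820/(10·13.6) + 1/√23450 = 0.056485 + 0.006530 = 0.063016
P80 = (1/0.063016)² = 15.8691² = 251.83 µm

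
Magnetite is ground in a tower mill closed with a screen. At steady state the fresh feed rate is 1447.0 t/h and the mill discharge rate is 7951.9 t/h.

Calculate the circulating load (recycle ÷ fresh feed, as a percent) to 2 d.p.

Discharge = new feed + return, hence
R = M − F = 7951.9 − 1447.0 = 6504.9 t/h
CL = 100·R/F = 100·6504.9/1447.0 = 449.54 %

CL = 449.54 %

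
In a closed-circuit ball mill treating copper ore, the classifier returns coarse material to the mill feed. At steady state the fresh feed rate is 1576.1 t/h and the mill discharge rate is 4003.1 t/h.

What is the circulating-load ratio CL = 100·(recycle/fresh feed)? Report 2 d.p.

CL = 153.99 %

M = F + R at steady state, so:
R = M − F = 4003.1 − 1576.1 = 2427.0 t/h
CL = 100·R/F = 100·2427.0/1576.1 = 153.99 %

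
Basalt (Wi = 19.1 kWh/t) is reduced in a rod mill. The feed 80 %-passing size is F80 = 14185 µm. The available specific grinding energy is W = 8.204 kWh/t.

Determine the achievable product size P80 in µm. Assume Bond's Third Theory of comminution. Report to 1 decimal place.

P80 = 379.3 µm

W_Bond = 10·Wi·(1/√P₈₀ − 1/√F₈₀)
P80^(−½) = W/(10 Wi) + F80^(−½)
  = 8.2040/(10·19.1) + 1/√14185 = 0.042953 + 0.008396 = 0.051349
P80 = (1/0.051349)² = 19.4745² = 379.26 µm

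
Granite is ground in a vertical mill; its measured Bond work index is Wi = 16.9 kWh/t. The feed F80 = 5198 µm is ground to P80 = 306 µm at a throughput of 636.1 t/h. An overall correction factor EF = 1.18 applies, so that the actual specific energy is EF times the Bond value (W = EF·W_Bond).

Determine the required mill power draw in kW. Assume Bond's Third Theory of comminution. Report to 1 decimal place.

P = 5492.1 kW

W = 10 Wi / √P80 − 10 Wi / √F80
W = 10·16.9·(1/√306 − 1/√5198) = 10·16.9·(0.043296) = 7.3170 kWh/t
With EF = 1.18: W = 7.3170·1.18 = 8.6341 kWh/t
Mill draw = 8.6341 × 636.1 = 5492.1 kW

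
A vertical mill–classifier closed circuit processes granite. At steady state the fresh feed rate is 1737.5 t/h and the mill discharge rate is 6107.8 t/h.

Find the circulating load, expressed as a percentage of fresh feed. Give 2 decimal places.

CL = 251.53 %

Steady state: M = F + R.
R = M − F = 6107.8 − 1737.5 = 4370.3 t/h
CL = 100·R/F = 100·4370.3/1737.5 = 251.53 %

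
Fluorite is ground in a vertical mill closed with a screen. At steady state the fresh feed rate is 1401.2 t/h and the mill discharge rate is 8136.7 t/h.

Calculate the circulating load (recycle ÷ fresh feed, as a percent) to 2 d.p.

CL = 480.70 %

M = F + R at steady state, so:
R = M − F = 8136.7 − 1401.2 = 6735.5 t/h
CL = 100·R/F = 100·6735.5/1401.2 = 480.70 %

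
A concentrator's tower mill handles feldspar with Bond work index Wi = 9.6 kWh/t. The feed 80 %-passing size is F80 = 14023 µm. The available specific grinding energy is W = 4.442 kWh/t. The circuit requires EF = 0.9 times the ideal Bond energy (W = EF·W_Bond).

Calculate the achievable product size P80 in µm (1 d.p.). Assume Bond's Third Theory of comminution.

W = 10 Wi / √P80 − 10 Wi / √F80
W_Bond = W / EF = 4.442 / 0.9 = 4.9356 kWh/t
P80^-0.5 = F80^-0.5 + W_Bond/(10 Wi)
  = 4.9356/(10·9.6) + 1/√14023 = 0.051412 + 0.008445 = 0.059857
P80 = (1/0.059857)² = 16.7066² = 279.11 µm

P80 = 279.1 µm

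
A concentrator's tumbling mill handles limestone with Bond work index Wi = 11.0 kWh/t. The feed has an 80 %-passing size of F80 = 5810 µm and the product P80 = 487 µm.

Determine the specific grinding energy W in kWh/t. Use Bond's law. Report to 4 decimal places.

Bond:  W = 10 Wi (1/√P − 1/√F)
1/√487 = 0.045314;  1/√5810 = 0.013119
W = 10·11.0·(0.045314 − 0.013119) = 3.5414 kWh/t

W = 3.5414 kWh/t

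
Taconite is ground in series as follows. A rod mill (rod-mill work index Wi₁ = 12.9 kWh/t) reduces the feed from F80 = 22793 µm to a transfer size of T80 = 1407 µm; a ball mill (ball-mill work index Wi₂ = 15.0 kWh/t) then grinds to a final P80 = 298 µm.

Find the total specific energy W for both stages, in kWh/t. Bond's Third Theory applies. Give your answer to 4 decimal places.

W = 7.2750 kWh/t

W = 10 Wi / √P80 − 10 Wi / √F80
Stage 1 (22793→1407 µm, Wi₁=12.9): W₁ = 10·12.9·(0.026660 − 0.006624) = 2.5846 kWh/t
Stage 2 (1407→298 µm, Wi₂=15.0): W₂ = 10·15.0·(0.057928 − 0.026660) = 4.6903 kWh/t
W = W₁ + W₂ = 2.5846 + 4.6903 = 7.2750 kWh/t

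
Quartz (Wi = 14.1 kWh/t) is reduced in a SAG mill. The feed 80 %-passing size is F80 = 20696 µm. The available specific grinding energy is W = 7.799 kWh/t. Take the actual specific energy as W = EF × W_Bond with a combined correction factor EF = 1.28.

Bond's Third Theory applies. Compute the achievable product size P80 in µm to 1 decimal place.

P80 = 397.4 µm

W = 10·Wi·(P80^(-½) − F80^(-½))
W_Bond = W / EF = 7.799 / 1.28 = 6.0930 kWh/t
⇒ 1/√P80 = W_Bond/(10 Wi) + 1/√F80
  = 6.0930/(10·14.1) + 1/√20696 = 0.043213 + 0.006951 = 0.050164
P80 = (1/0.050164)² = 19.9347² = 397.39 µm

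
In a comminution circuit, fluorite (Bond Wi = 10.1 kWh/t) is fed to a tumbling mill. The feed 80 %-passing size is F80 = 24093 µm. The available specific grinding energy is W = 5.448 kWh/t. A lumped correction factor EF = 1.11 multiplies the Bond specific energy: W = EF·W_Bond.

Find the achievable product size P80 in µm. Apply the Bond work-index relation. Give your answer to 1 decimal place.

Bond:  W = 10 Wi (1/√P − 1/√F)
W_Bond = W / EF = 5.448 / 1.11 = 4.9081 kWh/t
⇒ 1/√P80 = W_Bond/(10·Wi) + 1/√F80
  = 4.9081/(10·10.1) + 1/√24093 = 0.048595 + 0.006443 = 0.055038
P80 = (1/0.055038)² = 18.1694² = 330.13 µm

P80 = 330.1 µm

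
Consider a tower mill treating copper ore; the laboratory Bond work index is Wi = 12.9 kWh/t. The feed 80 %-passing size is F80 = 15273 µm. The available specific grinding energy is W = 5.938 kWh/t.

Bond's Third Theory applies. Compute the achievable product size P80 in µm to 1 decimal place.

W_Bond = 10·Wi·(1/√P₈₀ − 1/√F₈₀)
P80^(−½) = W/(10 Wi) + F80^(−½)
  = 5.9380/(10·12.9) + 1/√15273 = 0.046031 + 0.008092 = 0.054123
P80 = (1/0.054123)² = 18.4765² = 341.38 µm

P80 = 341.4 µm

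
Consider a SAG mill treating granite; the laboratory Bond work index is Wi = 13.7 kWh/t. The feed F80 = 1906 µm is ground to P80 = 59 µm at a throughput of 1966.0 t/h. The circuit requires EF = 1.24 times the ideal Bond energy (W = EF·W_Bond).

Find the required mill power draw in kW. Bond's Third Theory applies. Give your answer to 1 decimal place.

W_Bond = 10·Wi·(1/√P₈₀ − 1/√F₈₀)
W = 10·13.7·(1/√59 − 1/√1906) = 10·13.7·(0.107283) = 14.6978 kWh/t
Apply correction: 14.6978 × 1.24 = 18.2253 kWh/t
Mill draw = 18.2253 × 1966.0 = 35831.0 kW

P = 35831.0 kW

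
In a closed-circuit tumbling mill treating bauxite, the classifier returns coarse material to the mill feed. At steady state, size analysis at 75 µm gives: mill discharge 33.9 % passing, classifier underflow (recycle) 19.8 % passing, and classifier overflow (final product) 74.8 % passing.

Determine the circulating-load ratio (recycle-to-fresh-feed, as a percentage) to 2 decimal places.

CL = 290.07 %

Two-product formula at 75 µm:
Fd + Rd = Ru + Fo ⇒ R/F = (o−d)/(d−u)
r = (74.8 − 33.9)/(33.9 − 19.8) = 40.9/14.1 = 2.9007
CL = 100·r = 290.07 %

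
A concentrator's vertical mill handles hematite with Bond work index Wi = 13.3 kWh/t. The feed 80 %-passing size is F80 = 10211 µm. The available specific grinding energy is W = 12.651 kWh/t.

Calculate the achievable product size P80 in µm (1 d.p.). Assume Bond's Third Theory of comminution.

P80 = 90.7 µm

Bond:  W = 10 Wi (1/√P − 1/√F)
1/√P80 = 1/√F80 + W/(10·Wi)
  = 12.6510/(10·13.3) + 1/√10211 = 0.095120 + 0.009896 = 0.105016
P80 = (1/0.105016)² = 9.5223² = 90.67 µm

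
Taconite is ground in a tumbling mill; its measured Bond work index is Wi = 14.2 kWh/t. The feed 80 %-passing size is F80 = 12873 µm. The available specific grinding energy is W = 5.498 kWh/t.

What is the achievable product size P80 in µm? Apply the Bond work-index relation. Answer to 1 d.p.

P80 = 442.6 µm

W = 10 Wi / √P80 − 10 Wi / √F80
1/√P80 = 1/√F80 + W/(10·Wi)
  = 5.4980/(10·14.2) + 1/√12873 = 0.038718 + 0.008814 = 0.047532
P80 = (1/0.047532)² = 21.0384² = 442.62 µm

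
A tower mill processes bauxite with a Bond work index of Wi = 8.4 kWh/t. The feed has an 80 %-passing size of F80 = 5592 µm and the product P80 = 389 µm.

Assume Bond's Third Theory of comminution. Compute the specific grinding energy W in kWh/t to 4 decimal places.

W = 10 Wi (1/√P80 − 1/√F80)  [Bond]
1/√389 = 0.050702;  1/√5592 = 0.013373
W = 10·8.4·(0.050702 − 0.013373) = 3.1357 kWh/t

W = 3.1357 kWh/t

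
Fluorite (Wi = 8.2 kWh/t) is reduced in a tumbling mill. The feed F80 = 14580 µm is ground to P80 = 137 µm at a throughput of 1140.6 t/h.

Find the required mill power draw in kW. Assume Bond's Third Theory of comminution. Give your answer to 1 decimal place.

W = 10 Wi / √P80 − 10 Wi / √F80
W = 10·8.2·(1/√137 − 1/√14580) = 10·8.2·(0.077154) = 6.3266 kWh/t
P_mill = W·ṁ = 6.3266·1140.6 = 7216.2 kW

P = 7216.2 kW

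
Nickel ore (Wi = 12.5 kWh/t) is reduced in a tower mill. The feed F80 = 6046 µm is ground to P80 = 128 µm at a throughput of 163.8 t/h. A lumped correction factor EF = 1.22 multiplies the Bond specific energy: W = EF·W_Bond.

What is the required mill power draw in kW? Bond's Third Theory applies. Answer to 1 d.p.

P = 1886.6 kW

Bond:  W = 10 Wi (1/√P − 1/√F)
W = 10·12.5·(1/√128 − 1/√6046) = 10·12.5·(0.075528) = 9.4410 kWh/t
Apply correction: 9.4410 × 1.22 = 11.5180 kWh/t
Mill draw = 11.5180 × 163.8 = 1886.6 kW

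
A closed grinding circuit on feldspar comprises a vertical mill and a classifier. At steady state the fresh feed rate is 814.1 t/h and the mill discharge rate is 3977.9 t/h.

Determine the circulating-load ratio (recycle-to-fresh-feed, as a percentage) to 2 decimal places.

Mill node: discharge = fresh + recycle.
R = M − F = 3977.9 − 814.1 = 3163.8 t/h
CL = 100·R/F = 100·3163.8/814.1 = 388.63 %

CL = 388.63 %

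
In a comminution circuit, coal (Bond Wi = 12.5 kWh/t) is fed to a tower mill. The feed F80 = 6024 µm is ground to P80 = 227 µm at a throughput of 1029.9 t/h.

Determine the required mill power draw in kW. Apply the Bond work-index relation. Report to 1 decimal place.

P = 6885.9 kW

W = 10 Wi (1/√P80 − 1/√F80)  [Bond]
W = 10·12.5·(1/√227 − 1/√6024) = 10·12.5·(0.053488) = 6.6860 kWh/t
P = W·T = 6.6860·1029.9 = 6885.9 kW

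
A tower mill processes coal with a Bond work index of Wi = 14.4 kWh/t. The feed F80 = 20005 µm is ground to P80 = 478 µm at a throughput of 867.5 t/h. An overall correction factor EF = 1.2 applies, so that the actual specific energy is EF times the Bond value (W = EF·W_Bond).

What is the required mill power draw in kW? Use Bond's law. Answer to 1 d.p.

W = 10 Wi / √P80 − 10 Wi / √F80
W = 10·14.4·(1/√478 − 1/√20005) = 10·14.4·(0.038669) = 5.5683 kWh/t
With EF = 1.2: W = 5.5683·1.2 = 6.6820 kWh/t
Power = W × throughput = 6.6820 kWh/t × 867.5 t/h = 5796.6 kW

P = 5796.6 kW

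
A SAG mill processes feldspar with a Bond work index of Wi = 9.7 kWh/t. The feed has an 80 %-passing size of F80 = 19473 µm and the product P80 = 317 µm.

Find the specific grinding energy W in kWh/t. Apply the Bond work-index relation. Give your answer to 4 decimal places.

W = 10·Wi·[P80^(−½) − F80^(−½)]
1/√317 = 0.056166;  1/√19473 = 0.007166
W = 10·9.7·(0.056166 − 0.007166) = 4.7529 kWh/t

W = 4.7529 kWh/t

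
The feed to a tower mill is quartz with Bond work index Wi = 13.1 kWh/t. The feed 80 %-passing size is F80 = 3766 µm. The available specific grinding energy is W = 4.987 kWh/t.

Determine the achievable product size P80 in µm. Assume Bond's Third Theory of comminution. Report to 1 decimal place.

P80 = 338.4 µm

W = 10 Wi (P80^-0.5 − F80^-0.5)
P80^-0.5 = F80^-0.5 + W/(10 Wi)
  = 4.9870/(10·13.1) + 1/√3766 = 0.038069 + 0.016295 = 0.054364
P80 = (1/0.054364)² = 18.3946² = 338.36 µm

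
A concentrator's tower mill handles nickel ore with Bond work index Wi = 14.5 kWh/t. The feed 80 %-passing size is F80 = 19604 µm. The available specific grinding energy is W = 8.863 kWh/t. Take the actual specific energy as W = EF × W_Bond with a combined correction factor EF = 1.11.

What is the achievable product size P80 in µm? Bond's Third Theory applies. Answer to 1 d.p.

P80 = 258.4 µm

W = 10 Wi (1/√P80 − 1/√F80)  [Bond]
W_Bond = W / EF = 8.863 / 1.11 = 7.9847 kWh/t
⇒ 1/√P80 = W_Bond/(10·Wi) + 1/√F80
  = 7.9847/(10·14.5) + 1/√19604 = 0.055067 + 0.007142 = 0.062209
P80 = (1/0.062209)² = 16.0749² = 258.40 µm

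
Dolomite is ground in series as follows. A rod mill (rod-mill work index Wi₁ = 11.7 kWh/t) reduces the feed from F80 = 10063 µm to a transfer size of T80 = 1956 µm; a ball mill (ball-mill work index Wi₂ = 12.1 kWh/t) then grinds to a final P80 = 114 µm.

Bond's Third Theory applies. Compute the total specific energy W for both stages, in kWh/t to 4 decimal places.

Bond: W = 10·Wi·(1/√P80 − 1/√F80)
Stage 1 (10063→1956 µm, Wi₁=11.7): W₁ = 10·11.7·(0.022611 − 0.009969) = 1.4791 kWh/t
Stage 2 (1956→114 µm, Wi₂=12.1): W₂ = 10·12.1·(0.093659 − 0.022611) = 8.5968 kWh/t
W = W₁ + W₂ = 1.4791 + 8.5968 = 10.0759 kWh/t

W = 10.0759 kWh/t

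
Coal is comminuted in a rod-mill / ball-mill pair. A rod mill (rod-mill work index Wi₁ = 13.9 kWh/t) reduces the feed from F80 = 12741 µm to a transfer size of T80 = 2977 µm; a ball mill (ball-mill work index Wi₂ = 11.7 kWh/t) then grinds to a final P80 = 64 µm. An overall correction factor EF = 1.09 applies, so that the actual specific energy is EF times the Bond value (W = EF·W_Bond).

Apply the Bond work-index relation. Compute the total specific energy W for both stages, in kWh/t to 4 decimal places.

W = 15.0385 kWh/t

Bond: W = 10·Wi·(1/√P80 − 1/√F80)
Stage 1 (12741→2977 µm, Wi₁=13.9): W₁ = 10·13.9·(0.018328 − 0.008859) = 1.3161 kWh/t
Stage 2 (2977→64 µm, Wi₂=11.7): W₂ = 10·11.7·(0.125000 − 0.018328) = 12.4806 kWh/t
W = W₁ + W₂ = 1.3161 + 12.4806 = 13.7968 kWh/t
Corrected W = EF·W_Bond = 1.09·13.7968 = 15.0385 kWh/t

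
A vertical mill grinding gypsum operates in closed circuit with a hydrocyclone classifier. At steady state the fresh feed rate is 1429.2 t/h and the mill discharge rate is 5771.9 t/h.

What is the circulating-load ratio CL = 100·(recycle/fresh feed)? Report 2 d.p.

CL = 303.86 %

Discharge = new feed + return, hence
R = M − F = 5771.9 − 1429.2 = 4342.7 t/h
CL = 100·R/F = 100·4342.7/1429.2 = 303.86 %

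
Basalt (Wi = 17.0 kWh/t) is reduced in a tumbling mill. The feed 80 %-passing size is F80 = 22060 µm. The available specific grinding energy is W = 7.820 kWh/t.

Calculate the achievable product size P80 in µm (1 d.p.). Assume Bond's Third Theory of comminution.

P80 = 359.6 µm

W = 10 Wi / √P80 − 10 Wi / √F80
P80^-0.5 = F80^-0.5 + W/(10 Wi)
  = 7.8200/(10·17.0) + 1/√22060 = 0.046000 + 0.006733 = 0.052733
P80 = (1/0.052733)² = 18.9635² = 359.62 µm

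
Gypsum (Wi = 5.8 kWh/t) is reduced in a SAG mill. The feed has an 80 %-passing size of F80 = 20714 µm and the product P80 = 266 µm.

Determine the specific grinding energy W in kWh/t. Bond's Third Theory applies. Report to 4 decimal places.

W = 10 Wi (P80^-0.5 − F80^-0.5)
1/√266 = 0.061314;  1/√20714 = 0.006948
W = 10·5.8·(0.061314 − 0.006948) = 3.1532 kWh/t

W = 3.1532 kWh/t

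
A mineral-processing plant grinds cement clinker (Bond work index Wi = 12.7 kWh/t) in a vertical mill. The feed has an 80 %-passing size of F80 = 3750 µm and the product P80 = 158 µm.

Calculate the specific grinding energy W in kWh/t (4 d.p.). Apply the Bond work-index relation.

W = 8.0297 kWh/t

W_Bond = 10·Wi·(1/√P₈₀ − 1/√F₈₀)
1/√158 = 0.079556;  1/√3750 = 0.016330
W = 10·12.7·(0.079556 − 0.016330) = 8.0297 kWh/t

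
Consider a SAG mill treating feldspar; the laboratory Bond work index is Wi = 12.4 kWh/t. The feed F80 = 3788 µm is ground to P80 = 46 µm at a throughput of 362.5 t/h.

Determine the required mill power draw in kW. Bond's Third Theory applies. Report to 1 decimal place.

W = 10·Wi·[P80^(−½) − F80^(−½)]
W = 10·12.4·(1/√46 − 1/√3788) = 10·12.4·(0.131194) = 16.2681 kWh/t
P_mill = W·ṁ = 16.2681·362.5 = 5897.2 kW

P = 5897.2 kW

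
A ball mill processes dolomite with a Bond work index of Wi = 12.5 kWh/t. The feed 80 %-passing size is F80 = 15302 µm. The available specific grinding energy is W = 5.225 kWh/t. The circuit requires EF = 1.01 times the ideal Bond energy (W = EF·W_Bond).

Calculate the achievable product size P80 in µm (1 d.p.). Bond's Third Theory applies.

Bond:  W = 10 Wi (1/√P − 1/√F)
W_Bond = W / EF = 5.225 / 1.01 = 5.1733 kWh/t
P80^(−½) = W_Bond/(10 Wi) + F80^(−½)
  = 5.1733/(10·12.5) + 1/√15302 = 0.041386 + 0.008084 = 0.049470
P80 = (1/0.049470)² = 20.2142² = 408.61 µm

P80 = 408.6 µm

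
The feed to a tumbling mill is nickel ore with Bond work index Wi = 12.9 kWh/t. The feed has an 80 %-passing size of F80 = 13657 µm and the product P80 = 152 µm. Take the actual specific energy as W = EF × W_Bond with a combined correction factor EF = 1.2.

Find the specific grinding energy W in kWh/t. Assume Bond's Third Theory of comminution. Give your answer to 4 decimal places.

W = 11.2313 kWh/t

W = 10 Wi (P80^-0.5 − F80^-0.5)
1/√152 = 0.081111;  1/√13657 = 0.008557
W = 10·12.9·(0.081111 − 0.008557) = 9.3594 kWh/t
W_actual = 1.2 × 9.3594 = 11.2313 kWh/t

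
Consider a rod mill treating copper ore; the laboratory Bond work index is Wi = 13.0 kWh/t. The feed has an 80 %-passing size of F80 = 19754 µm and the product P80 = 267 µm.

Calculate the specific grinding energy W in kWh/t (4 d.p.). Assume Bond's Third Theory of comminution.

W = 10 Wi (P80^-0.5 − F80^-0.5)
1/√267 = 0.061199;  1/√19754 = 0.007115
W = 10·13.0·(0.061199 − 0.007115) = 7.0309 kWh/t

W = 7.0309 kWh/t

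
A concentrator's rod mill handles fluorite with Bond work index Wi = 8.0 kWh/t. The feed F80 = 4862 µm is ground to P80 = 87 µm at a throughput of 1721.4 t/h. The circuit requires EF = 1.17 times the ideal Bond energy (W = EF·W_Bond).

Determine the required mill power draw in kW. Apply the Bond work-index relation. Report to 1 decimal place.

W = 10 Wi / √P80 − 10 Wi / √F80
W = 10·8.0·(1/√87 − 1/√4862) = 10·8.0·(0.092870) = 7.4296 kWh/t
Apply correction: 7.4296 × 1.17 = 8.6926 kWh/t
Mill draw = 8.6926 × 1721.4 = 14963.5 kW

P = 14963.5 kW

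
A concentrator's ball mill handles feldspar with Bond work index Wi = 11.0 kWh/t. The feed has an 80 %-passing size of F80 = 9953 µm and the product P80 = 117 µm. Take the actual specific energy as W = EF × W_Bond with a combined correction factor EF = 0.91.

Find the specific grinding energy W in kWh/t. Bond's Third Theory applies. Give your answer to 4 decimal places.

W = 10 Wi / √P80 − 10 Wi / √F80
1/√117 = 0.092450;  1/√9953 = 0.010024
W = 10·11.0·(0.092450 − 0.010024) = 9.0669 kWh/t
Apply correction: 9.0669 × 0.91 = 8.2509 kWh/t

W = 8.2509 kWh/t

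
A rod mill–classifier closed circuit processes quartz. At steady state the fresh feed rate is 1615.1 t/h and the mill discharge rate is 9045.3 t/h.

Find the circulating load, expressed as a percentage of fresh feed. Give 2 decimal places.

Mill node: discharge = fresh + recycle.
R = M − F = 9045.3 − 1615.1 = 7430.2 t/h
CL = 100·R/F = 100·7430.2/1615.1 = 460.05 %

CL = 460.05 %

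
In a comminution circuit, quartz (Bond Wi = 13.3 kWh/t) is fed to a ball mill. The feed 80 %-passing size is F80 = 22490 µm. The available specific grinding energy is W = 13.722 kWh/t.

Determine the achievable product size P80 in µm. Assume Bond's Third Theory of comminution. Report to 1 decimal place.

W = 10 Wi / √P80 − 10 Wi / √F80
1/√P80 = 1/√F80 + W/(10·Wi)
  = 13.7220/(10·13.3) + 1/√22490 = 0.103173 + 0.006668 = 0.109841
P80 = (1/0.109841)² = 9.1041² = 82.88 µm

P80 = 82.9 µm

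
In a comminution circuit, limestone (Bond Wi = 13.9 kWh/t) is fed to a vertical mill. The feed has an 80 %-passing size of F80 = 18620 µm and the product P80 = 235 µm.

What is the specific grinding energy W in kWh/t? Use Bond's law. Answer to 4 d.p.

W = 10·Wi·[P80^(−½) − F80^(−½)]
1/√235 = 0.065233;  1/√18620 = 0.007328
W = 10·13.9·(0.065233 − 0.007328) = 8.0487 kWh/t

W = 8.0487 kWh/t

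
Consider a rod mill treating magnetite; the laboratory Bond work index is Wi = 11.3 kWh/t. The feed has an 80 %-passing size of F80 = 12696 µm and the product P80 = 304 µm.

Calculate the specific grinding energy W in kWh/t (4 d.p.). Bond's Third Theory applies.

W = 5.4781 kWh/t

W = 10 Wi / √P80 − 10 Wi / √F80
1/√304 = 0.057354;  1/√12696 = 0.008875
W = 10·11.3·(0.057354 − 0.008875) = 5.4781 kWh/t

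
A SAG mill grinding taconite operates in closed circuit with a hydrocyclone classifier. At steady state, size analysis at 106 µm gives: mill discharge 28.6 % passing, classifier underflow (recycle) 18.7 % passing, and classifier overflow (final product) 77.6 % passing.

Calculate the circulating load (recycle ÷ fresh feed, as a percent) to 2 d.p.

CL = 494.95 %

Mass balance on the −106 µm fraction:
Fd + Rd = Ru + Fo ⇒ R/F = (o−d)/(d−u)
r = (77.6 − 28.6)/(28.6 − 18.7) = 49.0/9.9 = 4.9495
CL = 100·r = 494.95 %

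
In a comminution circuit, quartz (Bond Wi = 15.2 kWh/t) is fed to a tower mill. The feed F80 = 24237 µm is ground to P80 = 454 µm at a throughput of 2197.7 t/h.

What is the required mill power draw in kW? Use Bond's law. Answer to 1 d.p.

Bond:  W = 10 Wi (1/√P − 1/√F)
W = 10·15.2·(1/√454 − 1/√24237) = 10·15.2·(0.040509) = 6.1574 kWh/t
Power = W × throughput = 6.1574 kWh/t × 2197.7 t/h = 13532.0 kW

P = 13532.0 kW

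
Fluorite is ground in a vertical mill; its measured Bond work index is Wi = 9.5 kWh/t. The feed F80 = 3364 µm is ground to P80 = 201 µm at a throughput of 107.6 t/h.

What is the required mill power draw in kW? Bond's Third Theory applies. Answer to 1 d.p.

W = 10·Wi·[P80^(−½) − F80^(−½)]
W = 10·9.5·(1/√201 − 1/√3364) = 10·9.5·(0.053293) = 5.0629 kWh/t
Mill draw = 5.0629 × 107.6 = 544.8 kW

P = 544.8 kW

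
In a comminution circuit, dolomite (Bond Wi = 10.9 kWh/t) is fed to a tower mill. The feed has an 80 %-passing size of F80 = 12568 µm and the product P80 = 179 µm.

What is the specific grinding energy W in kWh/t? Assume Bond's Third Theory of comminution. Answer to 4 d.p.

W = 7.1748 kWh/t

W = 10 Wi / √P80 − 10 Wi / √F80
1/√179 = 0.074744;  1/√12568 = 0.008920
W = 10·10.9·(0.074744 − 0.008920) = 7.1748 kWh/t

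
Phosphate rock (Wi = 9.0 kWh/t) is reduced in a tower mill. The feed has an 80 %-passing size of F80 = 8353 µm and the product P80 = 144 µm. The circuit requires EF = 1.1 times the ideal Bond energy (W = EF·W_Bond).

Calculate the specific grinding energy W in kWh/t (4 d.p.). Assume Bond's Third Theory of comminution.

W = 7.1668 kWh/t

Bond:  W = 10 Wi (1/√P − 1/√F)
1/√144 = 0.083333;  1/√8353 = 0.010942
W = 10·9.0·(0.083333 − 0.010942) = 6.5153 kWh/t
Apply correction: 6.5153 × 1.1 = 7.1668 kWh/t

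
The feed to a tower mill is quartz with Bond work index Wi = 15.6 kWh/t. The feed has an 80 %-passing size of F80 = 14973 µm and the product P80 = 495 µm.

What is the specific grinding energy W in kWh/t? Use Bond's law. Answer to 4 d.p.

W = 5.7368 kWh/t

W = 10 Wi / √P80 − 10 Wi / √F80
1/√495 = 0.044947;  1/√14973 = 0.008172
W = 10·15.6·(0.044947 − 0.008172) = 5.7368 kWh/t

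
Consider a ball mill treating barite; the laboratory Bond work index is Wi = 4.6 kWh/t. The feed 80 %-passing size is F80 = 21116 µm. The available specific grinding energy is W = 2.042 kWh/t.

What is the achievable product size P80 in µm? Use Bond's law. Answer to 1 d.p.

P80 = 380.4 µm

W = 10 Wi (1/√P80 − 1/√F80)  [Bond]
P80^-0.5 = F80^-0.5 + W/(10 Wi)
  = 2.0420/(10·4.6) + 1/√21116 = 0.044391 + 0.006882 = 0.051273
P80 = (1/0.051273)² = 19.5035² = 380.38 µm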